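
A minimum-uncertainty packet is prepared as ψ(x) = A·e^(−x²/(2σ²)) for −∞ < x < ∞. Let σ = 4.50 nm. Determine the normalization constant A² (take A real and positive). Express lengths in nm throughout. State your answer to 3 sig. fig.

Require ∫ |ψ|² dx = 1 over the whole domain.
With ψ = A·e^(−x²/(2σ²)), the integral evaluates to A²·[√(π)·σ].
So A² = (√(π)·σ)^(−1).
With σ = 4.50: A² = 0.1254 and A = 0.3541.

A^2 ≈ 0.125 nm^(-1)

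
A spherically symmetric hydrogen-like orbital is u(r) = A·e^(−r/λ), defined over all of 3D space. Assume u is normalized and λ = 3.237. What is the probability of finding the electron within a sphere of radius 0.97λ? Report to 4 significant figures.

P = ∫ |u|² 4πr² dr over r ≤ 0.97λ.
Normalization gives A² = 1/(π·λ^3).
Substituting t = r/λ, A², 4π and the length scale all cancel in the ratio: P = ∫_{0}^{0.97} t^2·e^(-2·t) dt / ∫_{0}^{∞} t^2·e^(-2·t) dt.
Using ∫ t^2·e^(-2·t) dt = -(2·t^2 + 2·t + 1)·e^(-2·t)/4, the numerator is ≈ 0.0767721 and the denominator is 1/4.
Taking the ratio yields P = 0.30709.

P ≈ 0.3071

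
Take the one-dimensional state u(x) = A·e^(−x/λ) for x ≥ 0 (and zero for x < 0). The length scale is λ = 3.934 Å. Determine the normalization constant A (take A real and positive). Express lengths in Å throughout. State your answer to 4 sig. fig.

A ≈ 0.7130 Å^(-1/2)

We need A² ∫|f|² dx = 1, taking the integral from 0 to ∞.
∫|u|² dx = A²·(λ/2).
Substituting λ = 3.934 gives A² = 0.50839, so A = 0.71301.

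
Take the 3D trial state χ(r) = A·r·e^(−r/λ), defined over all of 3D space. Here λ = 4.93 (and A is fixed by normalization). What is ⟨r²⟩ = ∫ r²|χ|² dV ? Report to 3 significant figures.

⟨r^2⟩ ≈ 182

By definition ⟨r²⟩ = ∫ r^2 |χ(r)|² 4πr² dr.
Using ∫₀^∞ rⁿ e^(−αr) dr = n!/αⁿ⁺¹, the ratio of the moment integral to the normalization integral gives ⟨r²⟩ = 15·λ^2/2.
With λ = 4.93, ⟨r^2⟩ = 182.3.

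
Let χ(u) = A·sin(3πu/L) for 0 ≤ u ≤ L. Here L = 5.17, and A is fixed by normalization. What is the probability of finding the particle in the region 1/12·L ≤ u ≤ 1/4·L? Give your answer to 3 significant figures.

P ≈ 0.273

|χ|² is the probability density, so P = ∫_{1/12·L}^{1/4·L} |χ|² du.
The normalization integral ∫|χ|²du over the whole domain equals L/2·A², and A² cancels in the ratio.
Let t = u/L; then A² and the length scale cancel, so P = ∫_{1/12}^{1/4} sin(3·π·t)^2 dt ÷ ∫_{0}^{1} sin(3·π·t)^2 dt.
With ∫ sin(3·π·t)^2 dt = t/2 - sin(6·π·t)/(12·π) + C, the region integral is 1/(6·π) + 1/12 and the full one is 1/2.
This works out to P = (2 + π)/(6·π).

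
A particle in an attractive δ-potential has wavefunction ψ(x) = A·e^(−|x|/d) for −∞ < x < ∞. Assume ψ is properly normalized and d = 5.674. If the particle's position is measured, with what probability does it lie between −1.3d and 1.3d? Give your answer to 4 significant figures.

|ψ|² is the probability density, so P = ∫_{−1.3d}^{1.3d} |ψ|² dx.
Since A² = 1/(d), this is the region integral divided by the full normalization integral.
By symmetry take twice the x ≥ 0 contribution in numerator and denominator; the 2's cancel. In terms of u = x/d (A² and the length scale cancel between numerator and denominator), P = [∫_{0}^{1.3} e^(-2·u) du] / [∫_{0}^{∞} e^(-2·u) du].
With ∫ e^(-2·u) du = -e^(-2·u)/2 + C, the region integral is 1/2 - e^(-13/5)/2 and the full one is 1/2.
Evaluating gives P = 0.92573.

P ≈ 0.9257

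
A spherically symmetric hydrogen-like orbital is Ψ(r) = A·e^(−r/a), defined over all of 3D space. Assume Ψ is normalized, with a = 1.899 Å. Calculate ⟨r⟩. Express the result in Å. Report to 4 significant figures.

By definition ⟨r⟩ = ∫ r |Ψ(r)|² 4πr² dr.
Evaluating both integrals, ⟨r⟩ = 3·a/2.
With a = 1.899, ⟨r⟩ = 2.8485.

⟨r⟩ ≈ 2.849 Å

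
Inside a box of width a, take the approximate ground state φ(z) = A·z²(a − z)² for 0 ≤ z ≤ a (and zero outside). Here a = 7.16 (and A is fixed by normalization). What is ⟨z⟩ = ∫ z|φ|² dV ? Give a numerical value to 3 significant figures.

The expectation value is the |φ|²-weighted average of z: ∫ z|φ|² dz.
Expanding the polynomial and integrating term by term, the ratio of the moment integral to the normalization integral gives ⟨z⟩ = a/2.
Putting a = 7.16 gives 3.580.

⟨z⟩ ≈ 3.58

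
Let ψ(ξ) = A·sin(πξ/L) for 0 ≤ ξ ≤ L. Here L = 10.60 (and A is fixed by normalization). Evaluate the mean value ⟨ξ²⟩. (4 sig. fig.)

⟨ξ^2⟩ ≈ 31.76

The expectation value is the |ψ|²-weighted average of ξ^2: ∫ ξ^2|ψ|² dξ.
Using sin²θ = (1 − cos 2θ)/2, evaluating both integrals, ⟨ξ²⟩ = -L^2/(2·π^2) + L^2/3.
Putting L = 10.60 gives 31.761.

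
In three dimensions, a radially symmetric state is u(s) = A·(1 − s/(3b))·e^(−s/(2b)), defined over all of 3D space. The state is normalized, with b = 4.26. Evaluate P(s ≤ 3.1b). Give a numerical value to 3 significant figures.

With dV = 4πs²ds, the probability is ∫|u|² dV over s ≤ 3.1b.
Normalization gives A² = 1/(8·π·b^3/3).
Substituting t = s/b, A², 4π and the length scale all cancel in the ratio: P = ∫_{0}^{3.1} t^2·(1 - t/3)^2·e^(-t) dt / ∫_{0}^{∞} t^2·(1 - t/3)^2·e^(-t) dt.
An antiderivative of t^2·(1 - t/3)^2·e^(-t) is (-t^4 + 2·t^3 - 3·t^2 - 6·t - 6)·e^(-t)/9; evaluating from 0 to 3.1 gives ≈ 0.23519, while the full integral is 2/3.
This evaluates to P = 0.3528.

P ≈ 0.353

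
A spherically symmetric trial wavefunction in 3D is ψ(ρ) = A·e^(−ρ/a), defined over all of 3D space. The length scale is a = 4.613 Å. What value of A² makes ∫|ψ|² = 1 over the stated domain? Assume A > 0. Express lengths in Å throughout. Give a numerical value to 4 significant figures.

Require ∫ |ψ|² 4πρ² dρ = 1 over the whole domain.
∫|ψ|² 4πρ² dρ = A²·(π·a^3).
Hence A² = 1/[π·a^3].
Substituting a = 4.613 gives A² = 0.0032426, so A = 0.056944.

A^2 ≈ 0.003243 Å^(-3)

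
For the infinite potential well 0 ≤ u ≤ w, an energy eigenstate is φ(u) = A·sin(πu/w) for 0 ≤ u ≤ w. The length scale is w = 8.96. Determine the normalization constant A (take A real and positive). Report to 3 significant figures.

A ≈ 0.472

The normalization condition is ∫|φ|² du = 1 from 0 to w.
Using sin²θ = (1 − cos 2θ)/2, ∫|φ|² du = A²·(w/2).
Hence A² = 1/[w/2].
With w = 8.96: A² = 0.2232 and A = 0.4725.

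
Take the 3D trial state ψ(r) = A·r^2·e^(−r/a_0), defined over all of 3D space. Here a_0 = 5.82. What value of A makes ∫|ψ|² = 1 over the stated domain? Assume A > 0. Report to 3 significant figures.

Require ∫ |ψ|² 4πr² dr = 1 over the whole domain.
In 3D with spherical symmetry the volume element is 4πr² dr.
The integral (without the A² prefactor) comes out to 45·π·a_0^7/2.
Setting this equal to 1 gives A² = 1/(45·π·a_0^7/2).
Plugging in a_0 = 5.82 yields A = 0.0002501.

A ≈ 0.000250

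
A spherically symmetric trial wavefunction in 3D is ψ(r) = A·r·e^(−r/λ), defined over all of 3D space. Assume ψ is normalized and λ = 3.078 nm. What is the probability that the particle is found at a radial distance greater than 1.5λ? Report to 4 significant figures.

Integrate the radial probability density 4πr²|ψ|² over r > 1.5λ.
Normalization gives A² = 1/(3·π·λ^5).
Let u = r/λ; then A², 4π and the length scale all cancel, so P = ∫_{1.5}^{∞} u^4·e^(-2·u) du ÷ ∫_{0}^{∞} u^4·e^(-2·u) du.
With ∫ u^4·e^(-2·u) du = -(u^4/2 + u^3 + 3·u^2/2 + 3·u/2 + 3/4)·e^(-2·u) + C, the region integral is 393·e^(-3)/32 and the full one is 3/4.
The region integral divided by the full integral gives P = 0.81526.

P ≈ 0.8153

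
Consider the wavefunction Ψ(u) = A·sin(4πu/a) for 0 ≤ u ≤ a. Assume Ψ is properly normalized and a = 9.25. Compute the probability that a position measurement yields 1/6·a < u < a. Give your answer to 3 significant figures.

The probability is P = ∫ |Ψ|² du over [1/6·a, a].
With A² fixed by ∫|Ψ|² = 1, i.e. A² = (a/2)^(−1), substitute and integrate.
In terms of t = u/a (A² and the length scale cancel between numerator and denominator), P = [∫_{1/6}^{1} sin(4·π·t)^2 dt] / [∫_{0}^{1} sin(4·π·t)^2 dt].
An antiderivative of sin(4·π·t)^2 is t/2 - sin(4·π·t)·cos(4·π·t)/(8·π); evaluating from 1/6 to 1 gives -√(3)/(32·π) + 5/12, while the full integral is 1/2.
Evaluating gives P = -√(3)/(16·π) + 5/6.

P ≈ 0.799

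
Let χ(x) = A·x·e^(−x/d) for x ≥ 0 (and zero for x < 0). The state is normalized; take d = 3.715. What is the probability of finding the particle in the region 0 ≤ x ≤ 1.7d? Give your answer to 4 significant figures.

The probability is P = ∫ |χ|² dx over [0, 1.7d].
The normalization integral ∫|χ|²dx over the whole domain equals d^3/4·A², and A² cancels in the ratio.
Substituting u = x/d, A² and the length scale cancel in the ratio: P = ∫_{0}^{1.7} u^2·e^(-2·u) du / ∫_{0}^{∞} u^2·e^(-2·u) du.
Using ∫ u^2·e^(-2·u) du = -(2·u^2 + 2·u + 1)·e^(-2·u)/4, the numerator is 1/4 - 509·e^(-17/5)/200 and the denominator is 1/4.
The result is P = 0.66026.

P ≈ 0.6603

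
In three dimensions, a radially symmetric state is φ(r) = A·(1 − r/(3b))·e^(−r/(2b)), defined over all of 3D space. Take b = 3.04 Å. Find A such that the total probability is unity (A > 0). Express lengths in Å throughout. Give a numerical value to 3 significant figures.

The normalization condition is ∫|φ|² 4πr² dr = 1 from 0 to ∞.
The integral (without the A² prefactor) comes out to 8·π·b^3/3.
With b = 3.04: A² = 0.004249 and A = 0.06518.

A ≈ 0.0652 Å^(-3/2)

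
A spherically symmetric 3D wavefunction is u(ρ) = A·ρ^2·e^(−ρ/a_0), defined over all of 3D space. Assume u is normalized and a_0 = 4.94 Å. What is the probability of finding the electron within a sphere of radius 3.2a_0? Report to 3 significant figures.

Integrate the radial probability density 4πρ²|u|² over ρ ≤ 3.2a_0.
Normalization gives A² = 1/(45·π·a_0^7/2).
Substituting t = ρ/a_0, A², 4π and the length scale all cancel in the ratio: P = ∫_{0}^{3.2} t^6·e^(-2·t) dt / ∫_{0}^{∞} t^6·e^(-2·t) dt.
Using ∫ t^6·e^(-2·t) dt = -(4·t^6 + 12·t^5 + 30·t^4 + 60·t^3 + 90·t^2 + 90·t + 45)·e^(-2·t)/8, the numerator is ≈ 2.5744 and the denominator is 45/8.
The region integral divided by the full integral gives P = 0.4577.

P ≈ 0.458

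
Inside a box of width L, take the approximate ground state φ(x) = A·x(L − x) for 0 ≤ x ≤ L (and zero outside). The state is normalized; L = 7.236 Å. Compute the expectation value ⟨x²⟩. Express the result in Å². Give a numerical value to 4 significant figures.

The expectation value is the |φ|²-weighted average of x^2: ∫ x^2|φ|² dx.
Evaluating both integrals, ⟨x²⟩ = 2·L^2/7.
Putting L = 7.236 gives 14.960.

⟨x^2⟩ ≈ 14.96 Å^2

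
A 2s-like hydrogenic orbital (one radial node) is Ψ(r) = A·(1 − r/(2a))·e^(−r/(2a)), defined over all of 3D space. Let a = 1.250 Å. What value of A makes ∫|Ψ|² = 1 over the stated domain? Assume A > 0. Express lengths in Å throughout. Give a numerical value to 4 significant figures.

A ≈ 0.1427 Å^(-3/2)

Normalization requires ∫|Ψ|² 4πr² dr = 1, integrated from 0 to ∞.
(Spherical symmetry: dV = 4πr² dr.)
∫|Ψ|² 4πr² dr = A²·(8·π·a^3).
With a = 1.250: A² = 0.020372 and A = 0.14273.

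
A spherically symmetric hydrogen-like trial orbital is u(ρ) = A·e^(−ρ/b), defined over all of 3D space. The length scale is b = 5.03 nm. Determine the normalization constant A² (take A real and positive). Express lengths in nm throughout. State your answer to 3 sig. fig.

A^2 ≈ 0.00250 nm^(-3)

Require ∫ |u|² 4πρ² dρ = 1 over the whole domain.
Using ∫₀^∞ ρⁿ e^(−αρ) dρ = n!/αⁿ⁺¹, ∫|u|² 4πρ² dρ = A²·(π·b^3).
Hence A² = 1/[π·b^3].
With b = 5.03: A² = 0.002501 and A = 0.05001.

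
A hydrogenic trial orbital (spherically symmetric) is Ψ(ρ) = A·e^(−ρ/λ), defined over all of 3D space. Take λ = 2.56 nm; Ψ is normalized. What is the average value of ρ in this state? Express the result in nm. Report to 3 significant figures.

The expectation value is the |Ψ|²-weighted average of ρ: ∫ ρ|Ψ|² 4πρ² dρ.
The ratio of the moment integral to the normalization integral gives ⟨ρ⟩ = 3·λ/2.
Putting λ = 2.56 gives 3.840.

⟨ρ⟩ ≈ 3.84 nm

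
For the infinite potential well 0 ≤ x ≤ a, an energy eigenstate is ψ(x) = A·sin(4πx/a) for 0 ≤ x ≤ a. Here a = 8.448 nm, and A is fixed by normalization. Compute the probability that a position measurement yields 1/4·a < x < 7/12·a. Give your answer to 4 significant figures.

P ≈ 0.2989

|ψ|² is the probability density, so P = ∫_{1/4·a}^{7/12·a} |ψ|² dx.
Since A² = 1/(a/2), this is the region integral divided by the full normalization integral.
In terms of u = x/a (A² and the length scale cancel between numerator and denominator), P = [∫_{1/4}^{7/12} sin(4·π·u)^2 du] / [∫_{0}^{1} sin(4·π·u)^2 du].
An antiderivative of sin(4·π·u)^2 is u/2 - sin(4·π·u)·cos(4·π·u)/(8·π); evaluating from 1/4 to 7/12 gives -√(3)/(32·π) + 1/6, while the full integral is 1/2.
Taking the ratio, P = (-√(3)/16 + π/3)/π.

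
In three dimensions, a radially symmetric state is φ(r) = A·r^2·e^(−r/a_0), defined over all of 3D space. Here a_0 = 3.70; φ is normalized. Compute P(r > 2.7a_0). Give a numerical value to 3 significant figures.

P ≈ 0.702

With dV = 4πr²dr, the probability is ∫|φ|² dV over r > 2.7a_0.
The full normalization integral is A²·[45·π·a_0^7/2] = 1, fixing A².
Substituting u = r/a_0, A², 4π and the length scale all cancel in the ratio: P = ∫_{2.7}^{∞} u^6·e^(-2·u) du / ∫_{0}^{∞} u^6·e^(-2·u) du.
With ∫ u^6·e^(-2·u) du = -(4·u^6 + 12·u^5 + 30·u^4 + 60·u^3 + 90·u^2 + 90·u + 45)·e^(-2·u)/8 + C, the region integral is ≈ 3.9469 and the full one is 45/8.
This evaluates to P = 0.7017.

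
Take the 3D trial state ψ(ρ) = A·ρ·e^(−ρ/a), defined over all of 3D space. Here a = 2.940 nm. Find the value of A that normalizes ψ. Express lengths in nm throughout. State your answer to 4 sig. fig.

Normalization requires ∫|ψ|² 4πρ² dρ = 1, integrated from 0 to ∞.
(Spherical symmetry: dV = 4πρ² dρ.)
With ψ = A·ρ·e^(−ρ/a), the integral evaluates to A²·[3·π·a^5].
Substituting a = 2.940 gives A² = 0.00048305, so A = 0.021978.

A ≈ 0.02198 nm^(-5/2)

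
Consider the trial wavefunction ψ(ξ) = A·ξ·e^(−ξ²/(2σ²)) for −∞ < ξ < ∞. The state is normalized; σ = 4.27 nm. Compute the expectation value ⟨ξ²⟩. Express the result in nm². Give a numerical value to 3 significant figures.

By definition ⟨ξ²⟩ = ∫ ξ^2 |ψ(ξ)|² dξ.
Evaluating both integrals, ⟨ξ²⟩ = 3·σ^2/2.
With σ = 4.27, ⟨ξ^2⟩ = 27.35.

⟨ξ^2⟩ ≈ 27.3 nm^2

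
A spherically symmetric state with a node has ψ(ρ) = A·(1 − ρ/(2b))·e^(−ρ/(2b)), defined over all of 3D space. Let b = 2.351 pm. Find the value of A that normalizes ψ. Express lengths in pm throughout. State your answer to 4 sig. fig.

A ≈ 0.05534 pm^(-3/2)

We need A² ∫|f|² 4πρ² dρ = 1, taking the integral from 0 to ∞.
The angular integral contributes 4π, leaving ∫₀^∞ ρ²|ψ|² dρ.
∫|ψ|² 4πρ² dρ = A²·(8·π·b^3).
Setting this equal to 1 gives A² = 1/(8·π·b^3).
With b = 2.351: A² = 0.0030620 and A = 0.055335.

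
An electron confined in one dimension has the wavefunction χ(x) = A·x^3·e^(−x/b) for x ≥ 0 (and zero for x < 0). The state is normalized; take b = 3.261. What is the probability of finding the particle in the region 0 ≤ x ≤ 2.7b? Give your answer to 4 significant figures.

P = ∫_{0}^{2.7b} |χ(x)|² dx.
Since A² = 1/(45·b^7/8), this is the region integral divided by the full normalization integral.
Substituting u = x/b, A² and the length scale cancel in the ratio: P = ∫_{0}^{2.7} u^6·e^(-2·u) du / ∫_{0}^{∞} u^6·e^(-2·u) du.
An antiderivative of u^6·e^(-2·u) is -(4·u^6 + 12·u^5 + 30·u^4 + 60·u^3 + 90·u^2 + 90·u + 45)·e^(-2·u)/8; evaluating from 0 to 2.7 gives ≈ 1.67810, while the full integral is 45/8.
This works out to P = 0.29833.

P ≈ 0.2983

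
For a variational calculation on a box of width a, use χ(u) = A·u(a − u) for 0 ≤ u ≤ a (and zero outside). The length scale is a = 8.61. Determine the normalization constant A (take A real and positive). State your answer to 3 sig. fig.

Normalization requires ∫|χ|² du = 1, integrated from 0 to a.
∫|χ|² du = A²·(a^5/30).
Setting this equal to 1 gives A² = 1/(a^5/30).
Substituting a = 8.61 gives A² = 0.0006340, so A = 0.02518.

A ≈ 0.0252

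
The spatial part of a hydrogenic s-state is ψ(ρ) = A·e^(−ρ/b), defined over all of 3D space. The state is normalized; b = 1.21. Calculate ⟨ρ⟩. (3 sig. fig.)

⟨ρ⟩ ≈ 1.82

⟨ρ⟩ = ∫ ρ |ψ|² 4πρ² dρ over the full domain.
With ∫₀^∞ ρ^3 e^(−αρ) dρ = 3!/α^4, since the A² factors cancel between numerator and denominator, ⟨ρ⟩ = 3·b/2.
Putting b = 1.21 gives 1.815.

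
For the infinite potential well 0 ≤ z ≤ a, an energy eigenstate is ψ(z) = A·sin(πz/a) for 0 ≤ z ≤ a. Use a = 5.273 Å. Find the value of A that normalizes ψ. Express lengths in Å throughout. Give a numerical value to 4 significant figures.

A ≈ 0.6159 Å^(-1/2)

Normalization requires ∫|ψ|² dz = 1, integrated from 0 to a.
Carrying out the integral gives A² · a/2.
Plugging in a = 5.273 yields A = 0.61587.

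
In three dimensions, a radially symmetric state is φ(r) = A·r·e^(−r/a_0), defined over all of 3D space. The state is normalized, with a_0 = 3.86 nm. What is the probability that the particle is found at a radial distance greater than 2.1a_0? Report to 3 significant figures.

P ≈ 0.590

Integrate the radial probability density 4πr²|φ|² over r > 2.1a_0.
A² is fixed by ∫₀^∞ 4πr²|φ|² dr = 1, i.e. A² = (3·π·a_0^5)^(−1).
Substituting u = r/a_0, A², 4π and the length scale all cancel in the ratio: P = ∫_{2.1}^{∞} u^4·e^(-2·u) du / ∫_{0}^{∞} u^4·e^(-2·u) du.
With ∫ u^4·e^(-2·u) du = -(u^4/2 + u^3 + 3·u^2/2 + 3·u/2 + 3/4)·e^(-2·u) + C, the region integral is ≈ 0.44237 and the full one is 3/4.
Taking the ratio yields P = 0.5898.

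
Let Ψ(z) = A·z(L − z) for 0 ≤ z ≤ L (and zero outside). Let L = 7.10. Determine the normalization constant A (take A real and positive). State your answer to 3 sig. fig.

Normalization requires ∫|Ψ|² dz = 1, integrated from 0 to L.
∫|Ψ|² dz = A²·(L^5/30).
Substituting L = 7.10 gives A² = 0.001663, so A = 0.04078.

A ≈ 0.0408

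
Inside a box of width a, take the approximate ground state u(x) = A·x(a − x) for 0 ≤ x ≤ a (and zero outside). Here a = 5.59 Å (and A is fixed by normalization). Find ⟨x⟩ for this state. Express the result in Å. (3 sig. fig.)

⟨x⟩ = ∫ x |u|² dx over the full domain.
Evaluating both integrals, ⟨x⟩ = a/2.
With a = 5.59, ⟨x⟩ = 2.795.

⟨x⟩ ≈ 2.80 Å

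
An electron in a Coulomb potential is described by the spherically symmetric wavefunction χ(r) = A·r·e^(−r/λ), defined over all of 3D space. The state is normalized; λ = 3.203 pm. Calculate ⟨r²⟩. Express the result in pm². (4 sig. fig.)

By definition ⟨r²⟩ = ∫ r^2 |χ(r)|² 4πr² dr.
Evaluating both integrals, ⟨r²⟩ = 15·λ^2/2.
Putting λ = 3.203 gives 76.944.

⟨r^2⟩ ≈ 76.94 pm^2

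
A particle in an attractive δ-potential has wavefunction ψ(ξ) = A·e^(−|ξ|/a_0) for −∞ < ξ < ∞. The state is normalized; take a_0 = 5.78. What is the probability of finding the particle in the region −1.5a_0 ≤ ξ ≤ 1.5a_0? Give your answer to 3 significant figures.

P ≈ 0.950

|ψ|² is the probability density, so P = ∫_{−1.5a_0}^{1.5a_0} |ψ|² dξ.
With A² fixed by ∫|ψ|² = 1, i.e. A² = (a_0)^(−1), substitute and integrate.
Both integrals are even about ξ = 0, so only the ξ ≥ 0 halves are needed (the factors of 2 cancel). Let u = ξ/a_0; then A² and the length scale cancel, so P = ∫_{0}^{1.5} e^(-2·u) du ÷ ∫_{0}^{∞} e^(-2·u) du.
An antiderivative of e^(-2·u) is -e^(-2·u)/2; evaluating from 0 to 1.5 gives 1/2 - e^(-3)/2, while the full integral is 1/2.
Taking the ratio, P = 0.9502.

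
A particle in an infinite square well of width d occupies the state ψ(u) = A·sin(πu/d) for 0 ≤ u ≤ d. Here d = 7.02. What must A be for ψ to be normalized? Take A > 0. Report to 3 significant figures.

A ≈ 0.534

Normalization requires ∫|ψ|² du = 1, integrated from 0 to d.
Using sin²θ = (1 − cos 2θ)/2, ∫|ψ|² du = A²·(d/2).
Setting this equal to 1 gives A² = 1/(d/2).
With d = 7.02: A² = 0.2849 and A = 0.5338.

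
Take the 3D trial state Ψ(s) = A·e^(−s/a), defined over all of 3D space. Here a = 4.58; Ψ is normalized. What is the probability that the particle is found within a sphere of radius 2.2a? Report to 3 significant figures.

With dV = 4πs²ds, the probability is ∫|Ψ|² dV over s ≤ 2.2a.
A² is fixed by ∫₀^∞ 4πs²|Ψ|² ds = 1, i.e. A² = (π·a^3)^(−1).
In terms of u = s/a (A², 4π and the length scale all cancel between numerator and denominator), P = [∫_{0}^{2.2} u^2·e^(-2·u) du] / [∫_{0}^{∞} u^2·e^(-2·u) du].
An antiderivative of u^2·e^(-2·u) is -(2·u^2 + 2·u + 1)·e^(-2·u)/4; evaluating from 0 to 2.2 gives 1/4 - 377·e^(-22/5)/100, while the full integral is 1/4.
Taking the ratio yields P = 0.8149.

P ≈ 0.815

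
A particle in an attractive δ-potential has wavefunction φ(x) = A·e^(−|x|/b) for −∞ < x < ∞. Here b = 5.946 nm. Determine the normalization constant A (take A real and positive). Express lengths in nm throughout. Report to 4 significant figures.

The normalization condition is ∫|φ|² dx = 1 from −∞ to ∞.
With ∫₀^∞ x^0 e^(−αx) dx = 0!/α^1, with φ = A·e^(−|x|/b), the integral evaluates to A²·[b].
Setting this equal to 1 gives A² = 1/(b).
Substituting b = 5.946 gives A² = 0.16818, so A = 0.41010.

A ≈ 0.4101 nm^(-1/2)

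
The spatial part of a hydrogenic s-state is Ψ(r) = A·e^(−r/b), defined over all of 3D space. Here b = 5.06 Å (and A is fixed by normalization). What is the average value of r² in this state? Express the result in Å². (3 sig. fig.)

⟨r²⟩ = ∫ r^2 |Ψ|² 4πr² dr over the full domain.
Since the A² factors cancel between numerator and denominator, ⟨r²⟩ = 3·b^2.
Putting b = 5.06 gives 76.81.

⟨r^2⟩ ≈ 76.8 Å^2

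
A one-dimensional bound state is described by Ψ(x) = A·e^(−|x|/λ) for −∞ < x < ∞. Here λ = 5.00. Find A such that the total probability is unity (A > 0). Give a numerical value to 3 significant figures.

Require ∫ |Ψ|² dx = 1 over the whole domain.
The integral (without the A² prefactor) comes out to λ.
So A² = (λ)^(−1).
With λ = 5.00: A² = 0.2000 and A = 0.4472.

A ≈ 0.447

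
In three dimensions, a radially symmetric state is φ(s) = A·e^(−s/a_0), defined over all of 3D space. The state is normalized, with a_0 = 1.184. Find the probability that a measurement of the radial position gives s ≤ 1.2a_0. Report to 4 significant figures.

P ≈ 0.4303

Integrate the radial probability density 4πs²|φ|² over s ≤ 1.2a_0.
The full normalization integral is A²·[π·a_0^3] = 1, fixing A².
Let u = s/a_0; then A², 4π and the length scale all cancel, so P = ∫_{0}^{1.2} u^2·e^(-2·u) du ÷ ∫_{0}^{∞} u^2·e^(-2·u) du.
Using ∫ u^2·e^(-2·u) du = -(2·u^2 + 2·u + 1)·e^(-2·u)/4, the numerator is 1/4 - 157·e^(-12/5)/100 and the denominator is 1/4.
This evaluates to P = 0.43029.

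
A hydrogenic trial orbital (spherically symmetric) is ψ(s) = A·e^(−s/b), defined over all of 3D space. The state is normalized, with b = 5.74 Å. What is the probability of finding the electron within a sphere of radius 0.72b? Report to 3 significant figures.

P ≈ 0.176

Integrate the radial probability density 4πs²|ψ|² over s ≤ 0.72b.
The full normalization integral is A²·[π·b^3] = 1, fixing A².
Let u = s/b; then A², 4π and the length scale all cancel, so P = ∫_{0}^{0.72} u^2·e^(-2·u) du ÷ ∫_{0}^{∞} u^2·e^(-2·u) du.
Using ∫ u^2·e^(-2·u) du = -(2·u^2 + 2·u + 1)·e^(-2·u)/4, the numerator is 1/4 - 2173·e^(-36/25)/2500 and the denominator is 1/4.
The region integral divided by the full integral gives P = 0.1762.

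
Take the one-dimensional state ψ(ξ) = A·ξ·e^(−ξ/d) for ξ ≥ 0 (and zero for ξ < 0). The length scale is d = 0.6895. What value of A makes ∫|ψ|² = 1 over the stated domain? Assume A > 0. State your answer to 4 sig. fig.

Normalization requires ∫|ψ|² dξ = 1, integrated from 0 to ∞.
Using ∫₀^∞ ξⁿ e^(−αξ) dξ = n!/αⁿ⁺¹, carrying out the integral gives A² · d^3/4.
Plugging in d = 0.6895 yields A = 3.4932.

A ≈ 3.493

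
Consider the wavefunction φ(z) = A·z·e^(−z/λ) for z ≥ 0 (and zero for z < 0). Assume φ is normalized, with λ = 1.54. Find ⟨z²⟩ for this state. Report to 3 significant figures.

The expectation value is the |φ|²-weighted average of z^2: ∫ z^2|φ|² dz.
The ratio of the moment integral to the normalization integral gives ⟨z²⟩ = 3·λ^2.
With λ = 1.54, ⟨z^2⟩ = 7.115.

⟨z^2⟩ ≈ 7.11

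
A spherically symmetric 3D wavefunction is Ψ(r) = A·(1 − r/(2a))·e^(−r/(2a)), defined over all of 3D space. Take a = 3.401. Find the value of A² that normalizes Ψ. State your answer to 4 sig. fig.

We need A² ∫|f|² 4πr² dr = 1, taking the integral from 0 to ∞.
Carrying out the integral gives A² · 8·π·a^3.
Setting this equal to 1 gives A² = 1/(8·π·a^3).
Substituting a = 3.401 gives A² = 0.0010114, so A = 0.031803.

A^2 ≈ 0.001011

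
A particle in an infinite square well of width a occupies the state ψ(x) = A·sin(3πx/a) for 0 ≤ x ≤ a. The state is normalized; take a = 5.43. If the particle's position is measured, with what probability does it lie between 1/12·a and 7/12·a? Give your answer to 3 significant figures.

|ψ|² is the probability density, so P = ∫_{1/12·a}^{7/12·a} |ψ|² dx.
With A² fixed by ∫|ψ|² = 1, i.e. A² = (a/2)^(−1), substitute and integrate.
In terms of u = x/a (A² and the length scale cancel between numerator and denominator), P = [∫_{1/12}^{7/12} sin(3·π·u)^2 du] / [∫_{0}^{1} sin(3·π·u)^2 du].
With ∫ sin(3·π·u)^2 du = u/2 - sin(6·π·u)/(12·π) + C, the region integral is 1/(6·π) + 1/4 and the full one is 1/2.
The result is P = (2 + 3·π)/(6·π).

P ≈ 0.606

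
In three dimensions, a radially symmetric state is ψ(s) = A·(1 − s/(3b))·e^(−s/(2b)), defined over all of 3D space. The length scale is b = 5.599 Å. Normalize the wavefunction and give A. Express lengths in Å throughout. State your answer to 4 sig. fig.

We need A² ∫|f|² 4πs² ds = 1, taking the integral from 0 to ∞.
Using ∫₀^∞ sⁿ e^(−αs) ds = n!/αⁿ⁺¹, with ψ = A·(1 − s/(3b))·e^(−s/(2b)), the integral evaluates to A²·[8·π·b^3/3].
So A² = (8·π·b^3/3)^(−1).
With b = 5.599: A² = 0.00068006 and A = 0.026078.

A ≈ 0.02608 Å^(-3/2)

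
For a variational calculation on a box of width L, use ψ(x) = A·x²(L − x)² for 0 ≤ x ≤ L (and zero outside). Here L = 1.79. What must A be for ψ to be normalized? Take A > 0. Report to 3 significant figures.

Normalization requires ∫|ψ|² dx = 1, integrated from 0 to L.
Expanding the polynomial and integrating term by term, with ψ = A·x²(L − x)², the integral evaluates to A²·[L^9/630].
With L = 1.79: A² = 3.339 and A = 1.827.

A ≈ 1.83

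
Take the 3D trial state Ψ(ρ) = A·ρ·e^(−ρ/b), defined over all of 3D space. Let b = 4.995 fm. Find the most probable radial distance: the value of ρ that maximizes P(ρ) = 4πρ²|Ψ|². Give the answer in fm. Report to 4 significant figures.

ρ ≈ 9.990 fm

Set d/dρ [P(ρ) = 4πρ²|Ψ|²] = 0 and solve for ρ > 0.
Solving yields ρ = 2·b.
With b = 4.995, the most probable radial distance is 9.9900 fm.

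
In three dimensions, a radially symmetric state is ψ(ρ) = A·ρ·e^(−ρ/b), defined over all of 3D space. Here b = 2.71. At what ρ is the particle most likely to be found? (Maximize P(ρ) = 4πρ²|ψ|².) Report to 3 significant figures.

ρ ≈ 5.42

Set d/dρ [P(ρ) = 4πρ²|ψ|²] = 0 and solve for ρ > 0.
Solving yields ρ = 2·b.
With b = 2.71, the most probable radial distance is 5.420.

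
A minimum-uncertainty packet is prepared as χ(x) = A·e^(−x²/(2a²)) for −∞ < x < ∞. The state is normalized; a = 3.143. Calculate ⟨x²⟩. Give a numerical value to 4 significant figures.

The expectation value is the |χ|²-weighted average of x^2: ∫ x^2|χ|² dx.
Differentiating ∫e^(−αx²) dx = √(π/α) under α to get the higher moments, since the A² factors cancel between numerator and denominator, ⟨x²⟩ = a^2/2.
With a = 3.143, ⟨x^2⟩ = 4.9392.

⟨x^2⟩ ≈ 4.939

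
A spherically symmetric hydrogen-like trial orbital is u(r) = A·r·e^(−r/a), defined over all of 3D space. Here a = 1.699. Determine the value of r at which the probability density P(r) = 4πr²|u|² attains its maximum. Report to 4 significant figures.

Differentiate P(r) = 4πr²|u|² with respect to r and set to zero.
Solving yields r = 2·a.
With a = 1.699, the most probable radial distance is 3.3980.

r ≈ 3.398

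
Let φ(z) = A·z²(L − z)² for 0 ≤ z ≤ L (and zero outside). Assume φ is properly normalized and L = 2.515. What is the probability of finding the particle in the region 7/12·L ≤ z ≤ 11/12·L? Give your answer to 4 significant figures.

|φ|² is the probability density, so P = ∫_{7/12·L}^{11/12·L} |φ|² dz.
With A² fixed by ∫|φ|² = 1, i.e. A² = (L^9/630)^(−1), substitute and integrate.
Substituting u = z/L, A² and the length scale cancel in the ratio: P = ∫_{7/12}^{11/12} u^4·(1 - u)^4 du / ∫_{0}^{1} u^4·(1 - u)^4 du.
With ∫ u^4·(1 - u)^4 du = u^5·(70·u^4 - 315·u^3 + 540·u^2 - 420·u + 126)/630 + C, the region integral is ≈ 0.000479286 and the full one is 1/630.
Taking the ratio, P = 0.30195.

P ≈ 0.3019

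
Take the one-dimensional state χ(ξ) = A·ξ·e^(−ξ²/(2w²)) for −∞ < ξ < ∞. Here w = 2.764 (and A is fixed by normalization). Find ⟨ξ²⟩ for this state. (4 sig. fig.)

⟨ξ^2⟩ ≈ 11.46

The expectation value is the |χ|²-weighted average of ξ^2: ∫ ξ^2|χ|² dξ.
With ∫_{−∞}^{∞} ξ^(2m) e^(−αξ²) dξ = (2m−1)!!·√π / (2^m α^(m+1/2)), since the A² factors cancel between numerator and denominator, ⟨ξ²⟩ = 3·w^2/2.
With w = 2.764, ⟨ξ^2⟩ = 11.460.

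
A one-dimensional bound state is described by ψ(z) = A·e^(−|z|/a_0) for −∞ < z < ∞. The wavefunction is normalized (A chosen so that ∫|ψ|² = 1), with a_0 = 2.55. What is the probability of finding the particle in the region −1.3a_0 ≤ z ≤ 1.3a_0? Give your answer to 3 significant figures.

P ≈ 0.926

The probability is P = ∫ |ψ|² dz over [−1.3a_0, 1.3a_0].
The normalization integral ∫|ψ|²dz over the whole domain equals a_0·A², and A² cancels in the ratio.
By symmetry take twice the z ≥ 0 contribution in numerator and denominator; the 2's cancel. Substituting u = z/a_0, A² and the length scale cancel in the ratio: P = ∫_{0}^{1.3} e^(-2·u) du / ∫_{0}^{∞} e^(-2·u) du.
Using ∫ e^(-2·u) du = -e^(-2·u)/2, the numerator is 1/2 - e^(-13/5)/2 and the denominator is 1/2.
Taking the ratio, P = 0.9257.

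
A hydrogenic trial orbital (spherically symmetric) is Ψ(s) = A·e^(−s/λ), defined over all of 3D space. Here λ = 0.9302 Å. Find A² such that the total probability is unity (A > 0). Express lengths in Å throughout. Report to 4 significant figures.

Normalization requires ∫|Ψ|² 4πs² ds = 1, integrated from 0 to ∞.
In 3D with spherical symmetry the volume element is 4πs² ds.
Recall ∫₀^∞ s^m e^(−s/β) ds = m!·β^(m+1), ∫|Ψ|² 4πs² ds = A²·(π·λ^3).
Hence A² = 1/[π·λ^3].
With λ = 0.9302: A² = 0.39548 and A = 0.62887.

A^2 ≈ 0.3955 Å^(-3)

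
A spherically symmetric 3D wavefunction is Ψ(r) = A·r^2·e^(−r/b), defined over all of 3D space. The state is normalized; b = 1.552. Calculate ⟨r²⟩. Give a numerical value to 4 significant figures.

⟨r^2⟩ ≈ 33.72

The expectation value is the |Ψ|²-weighted average of r^2: ∫ r^2|Ψ|² 4πr² dr.
Since the A² factors cancel between numerator and denominator, ⟨r²⟩ = 14·b^2.
With b = 1.552, ⟨r^2⟩ = 33.722.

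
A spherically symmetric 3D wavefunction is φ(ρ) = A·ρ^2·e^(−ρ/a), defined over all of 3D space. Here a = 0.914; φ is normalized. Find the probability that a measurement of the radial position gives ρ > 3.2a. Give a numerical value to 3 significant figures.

With dV = 4πρ²dρ, the probability is ∫|φ|² dV over ρ > 3.2a.
A² is fixed by ∫₀^∞ 4πρ²|φ|² dρ = 1, i.e. A² = (45·π·a^7/2)^(−1).
Substituting u = ρ/a, A², 4π and the length scale all cancel in the ratio: P = ∫_{3.2}^{∞} u^6·e^(-2·u) du / ∫_{0}^{∞} u^6·e^(-2·u) du.
With ∫ u^6·e^(-2·u) du = -(4·u^6 + 12·u^5 + 30·u^4 + 60·u^3 + 90·u^2 + 90·u + 45)·e^(-2·u)/8 + C, the region integral is ≈ 3.0506 and the full one is 45/8.
The region integral divided by the full integral gives P = 0.5423.

P ≈ 0.542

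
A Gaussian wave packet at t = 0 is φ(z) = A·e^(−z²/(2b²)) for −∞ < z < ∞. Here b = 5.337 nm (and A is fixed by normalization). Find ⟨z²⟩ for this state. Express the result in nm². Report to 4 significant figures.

⟨z²⟩ = ∫ z^2 |φ|² dz over the full domain.
Evaluating both integrals, ⟨z²⟩ = b^2/2.
Putting b = 5.337 gives 14.242.

⟨z^2⟩ ≈ 14.24 nm^2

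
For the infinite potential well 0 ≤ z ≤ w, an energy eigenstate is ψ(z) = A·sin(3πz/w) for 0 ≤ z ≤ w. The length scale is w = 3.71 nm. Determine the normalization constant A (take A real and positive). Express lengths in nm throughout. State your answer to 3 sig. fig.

A ≈ 0.734 nm^(-1/2)

We need A² ∫|f|² dz = 1, taking the integral from 0 to w.
∫|ψ|² dz = A²·(w/2).
Setting this equal to 1 gives A² = 1/(w/2).
With w = 3.71: A² = 0.5391 and A = 0.7342.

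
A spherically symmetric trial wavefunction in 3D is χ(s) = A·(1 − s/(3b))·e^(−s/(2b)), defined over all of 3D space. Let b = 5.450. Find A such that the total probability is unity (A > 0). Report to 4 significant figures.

A ≈ 0.02715

Require ∫ |χ|² 4πs² ds = 1 over the whole domain.
(Spherical symmetry: dV = 4πs² ds.)
Recall ∫₀^∞ s^m e^(−s/β) ds = m!·β^(m+1), ∫|χ|² 4πs² ds = A²·(8·π·b^3/3).
Hence A² = 1/[8·π·b^3/3].
With b = 5.450: A² = 0.00073738 and A = 0.027155.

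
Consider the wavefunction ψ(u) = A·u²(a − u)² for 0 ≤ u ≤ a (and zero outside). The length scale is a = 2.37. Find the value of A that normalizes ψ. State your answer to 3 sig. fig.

A ≈ 0.517

Normalization requires ∫|ψ|² du = 1, integrated from 0 to a.
The integral (without the A² prefactor) comes out to a^9/630.
Substituting a = 2.37 gives A² = 0.2671, so A = 0.5168.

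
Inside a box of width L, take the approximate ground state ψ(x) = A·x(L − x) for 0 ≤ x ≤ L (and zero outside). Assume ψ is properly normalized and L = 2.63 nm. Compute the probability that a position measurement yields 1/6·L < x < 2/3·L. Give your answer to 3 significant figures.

P ≈ 0.755

|ψ|² is the probability density, so P = ∫_{1/6·L}^{2/3·L} |ψ|² dx.
With A² fixed by ∫|ψ|² = 1, i.e. A² = (L^5/30)^(−1), substitute and integrate.
Let u = x/L; then A² and the length scale cancel, so P = ∫_{1/6}^{2/3} u^2·(1 - u)^2 du ÷ ∫_{0}^{1} u^2·(1 - u)^2 du.
With ∫ u^2·(1 - u)^2 du = u^3·(6·u^2 - 15·u + 10)/30 + C, the region integral is 163/6480 and the full one is 1/30.
Taking the ratio, P = 163/216.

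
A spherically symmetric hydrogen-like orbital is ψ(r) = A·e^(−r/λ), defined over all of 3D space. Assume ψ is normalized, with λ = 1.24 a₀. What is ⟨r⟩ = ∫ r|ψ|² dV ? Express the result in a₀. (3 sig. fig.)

The expectation value is the |ψ|²-weighted average of r: ∫ r|ψ|² 4πr² dr.
Since the A² factors cancel between numerator and denominator, ⟨r⟩ = 3·λ/2.
Putting λ = 1.24 gives 1.860.

⟨r⟩ ≈ 1.86 a₀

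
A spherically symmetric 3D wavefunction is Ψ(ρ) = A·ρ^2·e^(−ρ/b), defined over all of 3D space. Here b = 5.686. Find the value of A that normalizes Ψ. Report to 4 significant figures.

A ≈ 0.0002713

Normalization requires ∫|Ψ|² 4πρ² dρ = 1, integrated from 0 to ∞.
In 3D with spherical symmetry the volume element is 4πρ² dρ.
Recall ∫₀^∞ ρ^m e^(−ρ/β) dρ = m!·β^(m+1), carrying out the integral gives A² · 45·π·b^7/2.
Plugging in b = 5.686 yields A = 0.00027134.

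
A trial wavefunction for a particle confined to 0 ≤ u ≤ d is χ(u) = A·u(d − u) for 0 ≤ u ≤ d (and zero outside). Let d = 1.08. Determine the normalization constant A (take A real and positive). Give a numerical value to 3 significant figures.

We need A² ∫|f|² du = 1, taking the integral from 0 to d.
Expanding the polynomial and integrating term by term, ∫|χ|² du = A²·(d^5/30).
Substituting d = 1.08 gives A² = 20.42, so A = 4.519.

A ≈ 4.52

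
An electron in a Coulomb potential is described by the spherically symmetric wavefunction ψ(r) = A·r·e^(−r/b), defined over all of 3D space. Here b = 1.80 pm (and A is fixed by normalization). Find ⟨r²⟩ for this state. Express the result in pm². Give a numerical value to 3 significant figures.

The expectation value is the |ψ|²-weighted average of r^2: ∫ r^2|ψ|² 4πr² dr.
Recall ∫₀^∞ r^m e^(−r/β) dr = m!·β^(m+1), since the A² factors cancel between numerator and denominator, ⟨r²⟩ = 15·b^2/2.
With b = 1.80, ⟨r^2⟩ = 24.30.

⟨r^2⟩ ≈ 24.3 pm^2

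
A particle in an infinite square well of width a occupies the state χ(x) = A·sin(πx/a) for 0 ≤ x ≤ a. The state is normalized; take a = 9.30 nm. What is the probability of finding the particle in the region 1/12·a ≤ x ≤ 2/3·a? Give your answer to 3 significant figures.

|χ|² is the probability density, so P = ∫_{1/12·a}^{2/3·a} |χ|² dx.
With A² fixed by ∫|χ|² = 1, i.e. A² = (a/2)^(−1), substitute and integrate.
In terms of u = x/a (A² and the length scale cancel between numerator and denominator), P = [∫_{1/12}^{2/3} sin(π·u)^2 du] / [∫_{0}^{1} sin(π·u)^2 du].
An antiderivative of sin(π·u)^2 is u/2 - sin(2·π·u)/(4·π); evaluating from 1/12 to 2/3 gives 1/(8·π) + √(3)/(8·π) + 7/24, while the full integral is 1/2.
The result is P = (3 + 3·√(3) + 7·π)/(12·π).

P ≈ 0.801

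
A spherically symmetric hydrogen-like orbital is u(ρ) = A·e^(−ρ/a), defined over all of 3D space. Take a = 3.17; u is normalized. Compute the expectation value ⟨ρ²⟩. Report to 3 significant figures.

By definition ⟨ρ²⟩ = ∫ ρ^2 |u(ρ)|² 4πρ² dρ.
The ratio of the moment integral to the normalization integral gives ⟨ρ²⟩ = 3·a^2.
With a = 3.17, ⟨ρ^2⟩ = 30.15.

⟨ρ^2⟩ ≈ 30.1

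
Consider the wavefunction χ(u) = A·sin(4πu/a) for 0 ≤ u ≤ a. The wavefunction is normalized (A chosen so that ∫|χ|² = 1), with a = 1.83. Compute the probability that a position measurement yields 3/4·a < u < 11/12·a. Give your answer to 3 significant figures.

The probability is P = ∫ |χ|² du over [3/4·a, 11/12·a].
The normalization integral ∫|χ|²du over the whole domain equals a/2·A², and A² cancels in the ratio.
Let t = u/a; then A² and the length scale cancel, so P = ∫_{3/4}^{11/12} sin(4·π·t)^2 dt ÷ ∫_{0}^{1} sin(4·π·t)^2 dt.
Using ∫ sin(4·π·t)^2 dt = t/2 - sin(4·π·t)·cos(4·π·t)/(8·π), the numerator is √(3)/(32·π) + 1/12 and the denominator is 1/2.
The result is P = (√(3)/16 + π/6)/π.

P ≈ 0.201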